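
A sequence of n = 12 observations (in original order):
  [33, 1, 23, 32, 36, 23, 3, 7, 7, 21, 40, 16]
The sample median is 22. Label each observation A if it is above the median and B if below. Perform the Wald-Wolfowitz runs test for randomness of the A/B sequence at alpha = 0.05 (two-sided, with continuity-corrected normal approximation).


Step 1: Compute median = 22; label A = above, B = below.
Labels in order: ABAAAABBBBAB  (n_A = 6, n_B = 6)
Step 2: Count runs R = 6.
Step 3: Under H0 (random ordering), E[R] = 2*n_A*n_B/(n_A+n_B) + 1 = 2*6*6/12 + 1 = 7.0000.
        Var[R] = 2*n_A*n_B*(2*n_A*n_B - n_A - n_B) / ((n_A+n_B)^2 * (n_A+n_B-1)) = 4320/1584 = 2.7273.
        SD[R] = 1.6514.
Step 4: Continuity-corrected z = (R + 0.5 - E[R]) / SD[R] = (6 + 0.5 - 7.0000) / 1.6514 = -0.3028.
Step 5: Two-sided p-value via normal approximation = 2*(1 - Phi(|z|)) = 0.762069.
Step 6: alpha = 0.05. fail to reject H0.

R = 6, z = -0.3028, p = 0.762069, fail to reject H0.


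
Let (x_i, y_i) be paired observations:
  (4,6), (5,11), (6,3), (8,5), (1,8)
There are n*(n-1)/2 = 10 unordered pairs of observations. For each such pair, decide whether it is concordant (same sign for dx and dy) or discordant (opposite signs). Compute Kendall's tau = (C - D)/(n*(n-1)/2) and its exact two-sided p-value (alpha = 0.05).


Step 1: Enumerate the 10 unordered pairs (i,j) with i<j and classify each by sign(x_j-x_i) * sign(y_j-y_i).
  (1,2):dx=+1,dy=+5->C; (1,3):dx=+2,dy=-3->D; (1,4):dx=+4,dy=-1->D; (1,5):dx=-3,dy=+2->D
  (2,3):dx=+1,dy=-8->D; (2,4):dx=+3,dy=-6->D; (2,5):dx=-4,dy=-3->C; (3,4):dx=+2,dy=+2->C
  (3,5):dx=-5,dy=+5->D; (4,5):dx=-7,dy=+3->D
Step 2: C = 3, D = 7, total pairs = 10.
Step 3: tau = (C - D)/(n(n-1)/2) = (3 - 7)/10 = -0.400000.
Step 4: Exact two-sided p-value (enumerate n! = 120 permutations of y under H0): p = 0.483333.
Step 5: alpha = 0.05. fail to reject H0.

tau_b = -0.4000 (C=3, D=7), p = 0.483333, fail to reject H0.


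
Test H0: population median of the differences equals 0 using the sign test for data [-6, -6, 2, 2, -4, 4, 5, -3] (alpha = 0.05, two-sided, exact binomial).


Step 1: Discard zero differences. Original n = 8; n_eff = number of nonzero differences = 8.
Nonzero differences (with sign): -6, -6, +2, +2, -4, +4, +5, -3
Step 2: Count signs: positive = 4, negative = 4.
Step 3: Under H0: P(positive) = 0.5, so the number of positives S ~ Bin(8, 0.5).
Step 4: Two-sided exact p-value = sum of Bin(8,0.5) probabilities at or below the observed probability = 1.000000.
Step 5: alpha = 0.05. fail to reject H0.

n_eff = 8, pos = 4, neg = 4, p = 1.000000, fail to reject H0.


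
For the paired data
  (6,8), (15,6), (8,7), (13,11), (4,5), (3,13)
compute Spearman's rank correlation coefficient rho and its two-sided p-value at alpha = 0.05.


Step 1: Rank x and y separately (midranks; no ties here).
rank(x): 6->3, 15->6, 8->4, 13->5, 4->2, 3->1
rank(y): 8->4, 6->2, 7->3, 11->5, 5->1, 13->6
Step 2: d_i = R_x(i) - R_y(i); compute d_i^2.
  (3-4)^2=1, (6-2)^2=16, (4-3)^2=1, (5-5)^2=0, (2-1)^2=1, (1-6)^2=25
sum(d^2) = 44.
Step 3: rho = 1 - 6*44 / (6*(6^2 - 1)) = 1 - 264/210 = -0.257143.
Step 4: Under H0, t = rho * sqrt((n-2)/(1-rho^2)) = -0.5322 ~ t(4).
Step 5: Two-sided p-value from the t-distribution with 4 df = 0.622787.
Step 6: alpha = 0.05. fail to reject H0.

rho = -0.2571, p = 0.622787, fail to reject H0 at alpha = 0.05.


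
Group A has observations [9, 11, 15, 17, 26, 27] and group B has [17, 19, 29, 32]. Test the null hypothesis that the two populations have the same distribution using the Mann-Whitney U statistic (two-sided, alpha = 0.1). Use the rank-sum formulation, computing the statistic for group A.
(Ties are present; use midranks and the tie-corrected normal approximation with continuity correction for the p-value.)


Step 1: Combine and sort all 10 observations; assign midranks.
sorted (value, group): (9,X), (11,X), (15,X), (17,X), (17,Y), (19,Y), (26,X), (27,X), (29,Y), (32,Y)
ranks: 9->1, 11->2, 15->3, 17->4.5, 17->4.5, 19->6, 26->7, 27->8, 29->9, 32->10
Step 2: Rank sum for X: R1 = 1 + 2 + 3 + 4.5 + 7 + 8 = 25.5.
Step 3: U_X = R1 - n1(n1+1)/2 = 25.5 - 6*7/2 = 25.5 - 21 = 4.5.
       U_Y = n1*n2 - U_X = 24 - 4.5 = 19.5.
Step 4: Ties are present, so use the tie-corrected normal approximation (with continuity correction) for the p-value.
Step 5: p-value = 0.134407; compare to alpha = 0.1. fail to reject H0.

U_X = 4.5, p = 0.134407, fail to reject H0 at alpha = 0.1.


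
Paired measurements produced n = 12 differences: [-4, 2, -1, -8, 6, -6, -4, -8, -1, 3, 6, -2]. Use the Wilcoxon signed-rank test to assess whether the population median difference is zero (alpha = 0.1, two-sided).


Step 1: Drop any zero differences (none here) and take |d_i|.
|d| = [4, 2, 1, 8, 6, 6, 4, 8, 1, 3, 6, 2]
Step 2: Midrank |d_i| (ties get averaged ranks).
ranks: |4|->6.5, |2|->3.5, |1|->1.5, |8|->11.5, |6|->9, |6|->9, |4|->6.5, |8|->11.5, |1|->1.5, |3|->5, |6|->9, |2|->3.5
Step 3: Attach original signs; sum ranks with positive sign and with negative sign.
W+ = 3.5 + 9 + 5 + 9 = 26.5
W- = 6.5 + 1.5 + 11.5 + 9 + 6.5 + 11.5 + 1.5 + 3.5 = 51.5
(Check: W+ + W- = 78 should equal n(n+1)/2 = 78.)
Step 4: Test statistic W = min(W+, W-) = 26.5.
Step 5: Ties in |d|, so use the tie-corrected normal approximation.
        E[W] = n(n+1)/4 = 12*13/4 = 39.
        Tie groups: |d|=1 (t=2), |d|=2 (t=2), |d|=4 (t=2), |d|=6 (t=3), |d|=8 (t=2); sum(t^3 - t) = 48.
        Var[W] = n(n+1)(2n+1)/24 - sum(t^3-t)/48 = 3900/24 - 48/48 = 161.5.
        z = (W - E[W]) / sqrt(Var[W]) = (26.5 - 39) / 12.7083 = -0.9836.
        Two-sided p = 2*Phi(z) = 0.325306.
Step 6: alpha = 0.1. fail to reject H0.

W+ = 26.5, W- = 51.5, W = min = 26.5, p = 0.325306, fail to reject H0.


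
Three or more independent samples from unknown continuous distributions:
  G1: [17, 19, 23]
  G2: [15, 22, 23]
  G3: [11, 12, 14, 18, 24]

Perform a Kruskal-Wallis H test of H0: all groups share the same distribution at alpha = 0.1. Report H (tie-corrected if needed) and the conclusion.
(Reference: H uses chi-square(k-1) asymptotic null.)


Step 1: Combine all N = 11 observations and assign midranks.
sorted (value, group, rank): (11,G3,1), (12,G3,2), (14,G3,3), (15,G2,4), (17,G1,5), (18,G3,6), (19,G1,7), (22,G2,8), (23,G1,9.5), (23,G2,9.5), (24,G3,11)
Step 2: Sum ranks within each group.
R_1 = 21.5 (n_1 = 3)
R_2 = 21.5 (n_2 = 3)
R_3 = 23 (n_3 = 5)
Step 3: H = 12/(N(N+1)) * sum(R_i^2/n_i) - 3(N+1)
     = 12/(11*12) * (21.5^2/3 + 21.5^2/3 + 23^2/5) - 3*12
     = 0.090909 * 413.967 - 36
     = 1.633333.
Step 4: Ties present; correction factor C = 1 - 6/(11^3 - 11) = 0.995455. Corrected H = 1.633333 / 0.995455 = 1.640791.
Step 5: Under H0, H ~ chi^2(2); p-value = 0.440257.
Step 6: alpha = 0.1. fail to reject H0.

H = 1.6408, df = 2, p = 0.440257, fail to reject H0.


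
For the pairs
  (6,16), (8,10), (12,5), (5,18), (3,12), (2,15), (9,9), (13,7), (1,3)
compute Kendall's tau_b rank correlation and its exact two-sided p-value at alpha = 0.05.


Step 1: Enumerate the 36 unordered pairs (i,j) with i<j and classify each by sign(x_j-x_i) * sign(y_j-y_i).
  (1,2):dx=+2,dy=-6->D; (1,3):dx=+6,dy=-11->D; (1,4):dx=-1,dy=+2->D; (1,5):dx=-3,dy=-4->C
  (1,6):dx=-4,dy=-1->C; (1,7):dx=+3,dy=-7->D; (1,8):dx=+7,dy=-9->D; (1,9):dx=-5,dy=-13->C
  (2,3):dx=+4,dy=-5->D; (2,4):dx=-3,dy=+8->D; (2,5):dx=-5,dy=+2->D; (2,6):dx=-6,dy=+5->D
  (2,7):dx=+1,dy=-1->D; (2,8):dx=+5,dy=-3->D; (2,9):dx=-7,dy=-7->C; (3,4):dx=-7,dy=+13->D
  (3,5):dx=-9,dy=+7->D; (3,6):dx=-10,dy=+10->D; (3,7):dx=-3,dy=+4->D; (3,8):dx=+1,dy=+2->C
  (3,9):dx=-11,dy=-2->C; (4,5):dx=-2,dy=-6->C; (4,6):dx=-3,dy=-3->C; (4,7):dx=+4,dy=-9->D
  (4,8):dx=+8,dy=-11->D; (4,9):dx=-4,dy=-15->C; (5,6):dx=-1,dy=+3->D; (5,7):dx=+6,dy=-3->D
  (5,8):dx=+10,dy=-5->D; (5,9):dx=-2,dy=-9->C; (6,7):dx=+7,dy=-6->D; (6,8):dx=+11,dy=-8->D
  (6,9):dx=-1,dy=-12->C; (7,8):dx=+4,dy=-2->D; (7,9):dx=-8,dy=-6->C; (8,9):dx=-12,dy=-4->C
Step 2: C = 13, D = 23, total pairs = 36.
Step 3: tau = (C - D)/(n(n-1)/2) = (13 - 23)/36 = -0.277778.
Step 4: Exact two-sided p-value (enumerate n! = 362880 permutations of y under H0): p = 0.358488.
Step 5: alpha = 0.05. fail to reject H0.

tau_b = -0.2778 (C=13, D=23), p = 0.358488, fail to reject H0.


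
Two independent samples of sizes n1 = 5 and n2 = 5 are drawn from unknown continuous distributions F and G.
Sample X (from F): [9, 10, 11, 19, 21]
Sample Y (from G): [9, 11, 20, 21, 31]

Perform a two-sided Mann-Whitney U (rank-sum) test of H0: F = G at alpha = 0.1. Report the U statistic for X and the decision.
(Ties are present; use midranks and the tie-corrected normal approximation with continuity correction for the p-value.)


Step 1: Combine and sort all 10 observations; assign midranks.
sorted (value, group): (9,X), (9,Y), (10,X), (11,X), (11,Y), (19,X), (20,Y), (21,X), (21,Y), (31,Y)
ranks: 9->1.5, 9->1.5, 10->3, 11->4.5, 11->4.5, 19->6, 20->7, 21->8.5, 21->8.5, 31->10
Step 2: Rank sum for X: R1 = 1.5 + 3 + 4.5 + 6 + 8.5 = 23.5.
Step 3: U_X = R1 - n1(n1+1)/2 = 23.5 - 5*6/2 = 23.5 - 15 = 8.5.
       U_Y = n1*n2 - U_X = 25 - 8.5 = 16.5.
Step 4: Ties are present, so use the tie-corrected normal approximation (with continuity correction) for the p-value.
Step 5: p-value = 0.460597; compare to alpha = 0.1. fail to reject H0.

U_X = 8.5, p = 0.460597, fail to reject H0 at alpha = 0.1.


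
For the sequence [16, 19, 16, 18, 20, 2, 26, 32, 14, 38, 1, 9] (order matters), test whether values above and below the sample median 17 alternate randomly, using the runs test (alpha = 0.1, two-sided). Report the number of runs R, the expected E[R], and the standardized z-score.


Step 1: Compute median = 17; label A = above, B = below.
Labels in order: BABAABAABABB  (n_A = 6, n_B = 6)
Step 2: Count runs R = 9.
Step 3: Under H0 (random ordering), E[R] = 2*n_A*n_B/(n_A+n_B) + 1 = 2*6*6/12 + 1 = 7.0000.
        Var[R] = 2*n_A*n_B*(2*n_A*n_B - n_A - n_B) / ((n_A+n_B)^2 * (n_A+n_B-1)) = 4320/1584 = 2.7273.
        SD[R] = 1.6514.
Step 4: Continuity-corrected z = (R - 0.5 - E[R]) / SD[R] = (9 - 0.5 - 7.0000) / 1.6514 = 0.9083.
Step 5: Two-sided p-value via normal approximation = 2*(1 - Phi(|z|)) = 0.363722.
Step 6: alpha = 0.1. fail to reject H0.

R = 9, z = 0.9083, p = 0.363722, fail to reject H0.


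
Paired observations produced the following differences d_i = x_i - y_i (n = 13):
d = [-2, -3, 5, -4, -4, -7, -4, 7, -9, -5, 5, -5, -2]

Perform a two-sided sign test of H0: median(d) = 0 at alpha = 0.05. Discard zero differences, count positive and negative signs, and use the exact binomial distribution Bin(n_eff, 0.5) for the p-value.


Step 1: Discard zero differences. Original n = 13; n_eff = number of nonzero differences = 13.
Nonzero differences (with sign): -2, -3, +5, -4, -4, -7, -4, +7, -9, -5, +5, -5, -2
Step 2: Count signs: positive = 3, negative = 10.
Step 3: Under H0: P(positive) = 0.5, so the number of positives S ~ Bin(13, 0.5).
Step 4: Two-sided exact p-value = sum of Bin(13,0.5) probabilities at or below the observed probability = 0.092285.
Step 5: alpha = 0.05. fail to reject H0.

n_eff = 13, pos = 3, neg = 10, p = 0.092285, fail to reject H0.


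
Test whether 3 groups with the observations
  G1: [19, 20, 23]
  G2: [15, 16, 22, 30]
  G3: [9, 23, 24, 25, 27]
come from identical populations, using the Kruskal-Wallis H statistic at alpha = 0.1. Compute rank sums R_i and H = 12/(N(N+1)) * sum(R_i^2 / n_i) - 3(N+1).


Step 1: Combine all N = 12 observations and assign midranks.
sorted (value, group, rank): (9,G3,1), (15,G2,2), (16,G2,3), (19,G1,4), (20,G1,5), (22,G2,6), (23,G1,7.5), (23,G3,7.5), (24,G3,9), (25,G3,10), (27,G3,11), (30,G2,12)
Step 2: Sum ranks within each group.
R_1 = 16.5 (n_1 = 3)
R_2 = 23 (n_2 = 4)
R_3 = 38.5 (n_3 = 5)
Step 3: H = 12/(N(N+1)) * sum(R_i^2/n_i) - 3(N+1)
     = 12/(12*13) * (16.5^2/3 + 23^2/4 + 38.5^2/5) - 3*13
     = 0.076923 * 519.45 - 39
     = 0.957692.
Step 4: Ties present; correction factor C = 1 - 6/(12^3 - 12) = 0.996503. Corrected H = 0.957692 / 0.996503 = 0.961053.
Step 5: Under H0, H ~ chi^2(2); p-value = 0.618458.
Step 6: alpha = 0.1. fail to reject H0.

H = 0.9611, df = 2, p = 0.618458, fail to reject H0.


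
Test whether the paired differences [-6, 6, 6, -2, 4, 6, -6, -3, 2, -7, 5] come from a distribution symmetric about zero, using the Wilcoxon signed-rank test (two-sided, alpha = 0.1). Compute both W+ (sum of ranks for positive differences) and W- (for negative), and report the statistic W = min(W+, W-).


Step 1: Drop any zero differences (none here) and take |d_i|.
|d| = [6, 6, 6, 2, 4, 6, 6, 3, 2, 7, 5]
Step 2: Midrank |d_i| (ties get averaged ranks).
ranks: |6|->8, |6|->8, |6|->8, |2|->1.5, |4|->4, |6|->8, |6|->8, |3|->3, |2|->1.5, |7|->11, |5|->5
Step 3: Attach original signs; sum ranks with positive sign and with negative sign.
W+ = 8 + 8 + 4 + 8 + 1.5 + 5 = 34.5
W- = 8 + 1.5 + 8 + 3 + 11 = 31.5
(Check: W+ + W- = 66 should equal n(n+1)/2 = 66.)
Step 4: Test statistic W = min(W+, W-) = 31.5.
Step 5: Ties in |d|, so use the tie-corrected normal approximation.
        E[W] = n(n+1)/4 = 11*12/4 = 33.
        Tie groups: |d|=2 (t=2), |d|=6 (t=5); sum(t^3 - t) = 126.
        Var[W] = n(n+1)(2n+1)/24 - sum(t^3-t)/48 = 3036/24 - 126/48 = 123.875.
        z = (W - E[W]) / sqrt(Var[W]) = (31.5 - 33) / 11.1299 = -0.1348.
        Two-sided p = 2*Phi(z) = 0.892792.
Step 6: alpha = 0.1. fail to reject H0.

W+ = 34.5, W- = 31.5, W = min = 31.5, p = 0.892792, fail to reject H0.


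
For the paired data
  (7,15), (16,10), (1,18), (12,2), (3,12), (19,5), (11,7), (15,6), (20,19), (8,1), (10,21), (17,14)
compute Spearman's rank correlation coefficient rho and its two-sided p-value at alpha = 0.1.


Step 1: Rank x and y separately (midranks; no ties here).
rank(x): 7->3, 16->9, 1->1, 12->7, 3->2, 19->11, 11->6, 15->8, 20->12, 8->4, 10->5, 17->10
rank(y): 15->9, 10->6, 18->10, 2->2, 12->7, 5->3, 7->5, 6->4, 19->11, 1->1, 21->12, 14->8
Step 2: d_i = R_x(i) - R_y(i); compute d_i^2.
  (3-9)^2=36, (9-6)^2=9, (1-10)^2=81, (7-2)^2=25, (2-7)^2=25, (11-3)^2=64, (6-5)^2=1, (8-4)^2=16, (12-11)^2=1, (4-1)^2=9, (5-12)^2=49, (10-8)^2=4
sum(d^2) = 320.
Step 3: rho = 1 - 6*320 / (12*(12^2 - 1)) = 1 - 1920/1716 = -0.118881.
Step 4: Under H0, t = rho * sqrt((n-2)/(1-rho^2)) = -0.3786 ~ t(10).
Step 5: Two-sided p-value from the t-distribution with 10 df = 0.712884.
Step 6: alpha = 0.1. fail to reject H0.

rho = -0.1189, p = 0.712884, fail to reject H0 at alpha = 0.1.


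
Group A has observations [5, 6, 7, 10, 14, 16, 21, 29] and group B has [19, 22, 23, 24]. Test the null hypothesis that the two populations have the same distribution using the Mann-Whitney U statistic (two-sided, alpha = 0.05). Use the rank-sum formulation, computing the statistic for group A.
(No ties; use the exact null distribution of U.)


Step 1: Combine and sort all 12 observations; assign midranks.
sorted (value, group): (5,X), (6,X), (7,X), (10,X), (14,X), (16,X), (19,Y), (21,X), (22,Y), (23,Y), (24,Y), (29,X)
ranks: 5->1, 6->2, 7->3, 10->4, 14->5, 16->6, 19->7, 21->8, 22->9, 23->10, 24->11, 29->12
Step 2: Rank sum for X: R1 = 1 + 2 + 3 + 4 + 5 + 6 + 8 + 12 = 41.
Step 3: U_X = R1 - n1(n1+1)/2 = 41 - 8*9/2 = 41 - 36 = 5.
       U_Y = n1*n2 - U_X = 32 - 5 = 27.
Step 4: No ties, so the exact null distribution of U (based on enumerating the C(12,8) = 495 equally likely rank assignments) gives the two-sided p-value.
Step 5: p-value = 0.072727; compare to alpha = 0.05. fail to reject H0.

U_X = 5, p = 0.072727, fail to reject H0 at alpha = 0.05.


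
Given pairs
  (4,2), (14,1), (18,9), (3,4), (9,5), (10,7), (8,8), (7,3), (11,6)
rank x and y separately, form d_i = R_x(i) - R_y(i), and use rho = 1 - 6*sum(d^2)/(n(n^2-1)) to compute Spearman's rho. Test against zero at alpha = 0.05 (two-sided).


Step 1: Rank x and y separately (midranks; no ties here).
rank(x): 4->2, 14->8, 18->9, 3->1, 9->5, 10->6, 8->4, 7->3, 11->7
rank(y): 2->2, 1->1, 9->9, 4->4, 5->5, 7->7, 8->8, 3->3, 6->6
Step 2: d_i = R_x(i) - R_y(i); compute d_i^2.
  (2-2)^2=0, (8-1)^2=49, (9-9)^2=0, (1-4)^2=9, (5-5)^2=0, (6-7)^2=1, (4-8)^2=16, (3-3)^2=0, (7-6)^2=1
sum(d^2) = 76.
Step 3: rho = 1 - 6*76 / (9*(9^2 - 1)) = 1 - 456/720 = 0.366667.
Step 4: Under H0, t = rho * sqrt((n-2)/(1-rho^2)) = 1.0427 ~ t(7).
Step 5: Two-sided p-value from the t-distribution with 7 df = 0.331740.
Step 6: alpha = 0.05. fail to reject H0.

rho = 0.3667, p = 0.331740, fail to reject H0 at alpha = 0.05.


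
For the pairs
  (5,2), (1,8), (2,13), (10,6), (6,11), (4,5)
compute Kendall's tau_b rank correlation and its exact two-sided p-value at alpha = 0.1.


Step 1: Enumerate the 15 unordered pairs (i,j) with i<j and classify each by sign(x_j-x_i) * sign(y_j-y_i).
  (1,2):dx=-4,dy=+6->D; (1,3):dx=-3,dy=+11->D; (1,4):dx=+5,dy=+4->C; (1,5):dx=+1,dy=+9->C
  (1,6):dx=-1,dy=+3->D; (2,3):dx=+1,dy=+5->C; (2,4):dx=+9,dy=-2->D; (2,5):dx=+5,dy=+3->C
  (2,6):dx=+3,dy=-3->D; (3,4):dx=+8,dy=-7->D; (3,5):dx=+4,dy=-2->D; (3,6):dx=+2,dy=-8->D
  (4,5):dx=-4,dy=+5->D; (4,6):dx=-6,dy=-1->C; (5,6):dx=-2,dy=-6->C
Step 2: C = 6, D = 9, total pairs = 15.
Step 3: tau = (C - D)/(n(n-1)/2) = (6 - 9)/15 = -0.200000.
Step 4: Exact two-sided p-value (enumerate n! = 720 permutations of y under H0): p = 0.719444.
Step 5: alpha = 0.1. fail to reject H0.

tau_b = -0.2000 (C=6, D=9), p = 0.719444, fail to reject H0.


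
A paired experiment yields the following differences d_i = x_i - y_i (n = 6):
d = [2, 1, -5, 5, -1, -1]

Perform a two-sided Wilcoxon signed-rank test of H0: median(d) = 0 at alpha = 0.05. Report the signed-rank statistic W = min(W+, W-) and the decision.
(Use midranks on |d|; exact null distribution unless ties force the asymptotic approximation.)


Step 1: Drop any zero differences (none here) and take |d_i|.
|d| = [2, 1, 5, 5, 1, 1]
Step 2: Midrank |d_i| (ties get averaged ranks).
ranks: |2|->4, |1|->2, |5|->5.5, |5|->5.5, |1|->2, |1|->2
Step 3: Attach original signs; sum ranks with positive sign and with negative sign.
W+ = 4 + 2 + 5.5 = 11.5
W- = 5.5 + 2 + 2 = 9.5
(Check: W+ + W- = 21 should equal n(n+1)/2 = 21.)
Step 4: Test statistic W = min(W+, W-) = 9.5.
Step 5: Ties in |d|, so use the tie-corrected normal approximation.
        E[W] = n(n+1)/4 = 6*7/4 = 10.5.
        Tie groups: |d|=1 (t=3), |d|=5 (t=2); sum(t^3 - t) = 30.
        Var[W] = n(n+1)(2n+1)/24 - sum(t^3-t)/48 = 546/24 - 30/48 = 22.125.
        z = (W - E[W]) / sqrt(Var[W]) = (9.5 - 10.5) / 4.7037 = -0.2126.
        Two-sided p = 2*Phi(z) = 0.831641.
Step 6: alpha = 0.05. fail to reject H0.

W+ = 11.5, W- = 9.5, W = min = 9.5, p = 0.831641, fail to reject H0.


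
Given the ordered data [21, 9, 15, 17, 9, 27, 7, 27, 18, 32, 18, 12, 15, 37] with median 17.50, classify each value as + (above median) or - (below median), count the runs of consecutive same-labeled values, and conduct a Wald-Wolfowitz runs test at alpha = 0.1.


Step 1: Compute median = 17.50; label A = above, B = below.
Labels in order: ABBBBABAAAABBA  (n_A = 7, n_B = 7)
Step 2: Count runs R = 7.
Step 3: Under H0 (random ordering), E[R] = 2*n_A*n_B/(n_A+n_B) + 1 = 2*7*7/14 + 1 = 8.0000.
        Var[R] = 2*n_A*n_B*(2*n_A*n_B - n_A - n_B) / ((n_A+n_B)^2 * (n_A+n_B-1)) = 8232/2548 = 3.2308.
        SD[R] = 1.7974.
Step 4: Continuity-corrected z = (R + 0.5 - E[R]) / SD[R] = (7 + 0.5 - 8.0000) / 1.7974 = -0.2782.
Step 5: Two-sided p-value via normal approximation = 2*(1 - Phi(|z|)) = 0.780879.
Step 6: alpha = 0.1. fail to reject H0.

R = 7, z = -0.2782, p = 0.780879, fail to reject H0.


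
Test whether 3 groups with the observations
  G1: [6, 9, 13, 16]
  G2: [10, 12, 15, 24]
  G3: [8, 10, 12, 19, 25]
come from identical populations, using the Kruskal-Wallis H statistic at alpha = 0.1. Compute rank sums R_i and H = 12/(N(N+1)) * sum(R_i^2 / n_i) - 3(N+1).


Step 1: Combine all N = 13 observations and assign midranks.
sorted (value, group, rank): (6,G1,1), (8,G3,2), (9,G1,3), (10,G2,4.5), (10,G3,4.5), (12,G2,6.5), (12,G3,6.5), (13,G1,8), (15,G2,9), (16,G1,10), (19,G3,11), (24,G2,12), (25,G3,13)
Step 2: Sum ranks within each group.
R_1 = 22 (n_1 = 4)
R_2 = 32 (n_2 = 4)
R_3 = 37 (n_3 = 5)
Step 3: H = 12/(N(N+1)) * sum(R_i^2/n_i) - 3(N+1)
     = 12/(13*14) * (22^2/4 + 32^2/4 + 37^2/5) - 3*14
     = 0.065934 * 650.8 - 42
     = 0.909890.
Step 4: Ties present; correction factor C = 1 - 12/(13^3 - 13) = 0.994505. Corrected H = 0.909890 / 0.994505 = 0.914917.
Step 5: Under H0, H ~ chi^2(2); p-value = 0.632890.
Step 6: alpha = 0.1. fail to reject H0.

H = 0.9149, df = 2, p = 0.632890, fail to reject H0.


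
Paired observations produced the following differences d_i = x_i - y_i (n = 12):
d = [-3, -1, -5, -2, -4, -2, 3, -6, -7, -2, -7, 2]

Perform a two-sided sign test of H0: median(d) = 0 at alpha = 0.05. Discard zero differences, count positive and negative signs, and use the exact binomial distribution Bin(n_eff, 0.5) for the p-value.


Step 1: Discard zero differences. Original n = 12; n_eff = number of nonzero differences = 12.
Nonzero differences (with sign): -3, -1, -5, -2, -4, -2, +3, -6, -7, -2, -7, +2
Step 2: Count signs: positive = 2, negative = 10.
Step 3: Under H0: P(positive) = 0.5, so the number of positives S ~ Bin(12, 0.5).
Step 4: Two-sided exact p-value = sum of Bin(12,0.5) probabilities at or below the observed probability = 0.038574.
Step 5: alpha = 0.05. reject H0.

n_eff = 12, pos = 2, neg = 10, p = 0.038574, reject H0.


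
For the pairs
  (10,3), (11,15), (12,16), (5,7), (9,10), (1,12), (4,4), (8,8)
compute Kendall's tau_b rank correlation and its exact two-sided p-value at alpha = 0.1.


Step 1: Enumerate the 28 unordered pairs (i,j) with i<j and classify each by sign(x_j-x_i) * sign(y_j-y_i).
  (1,2):dx=+1,dy=+12->C; (1,3):dx=+2,dy=+13->C; (1,4):dx=-5,dy=+4->D; (1,5):dx=-1,dy=+7->D
  (1,6):dx=-9,dy=+9->D; (1,7):dx=-6,dy=+1->D; (1,8):dx=-2,dy=+5->D; (2,3):dx=+1,dy=+1->C
  (2,4):dx=-6,dy=-8->C; (2,5):dx=-2,dy=-5->C; (2,6):dx=-10,dy=-3->C; (2,7):dx=-7,dy=-11->C
  (2,8):dx=-3,dy=-7->C; (3,4):dx=-7,dy=-9->C; (3,5):dx=-3,dy=-6->C; (3,6):dx=-11,dy=-4->C
  (3,7):dx=-8,dy=-12->C; (3,8):dx=-4,dy=-8->C; (4,5):dx=+4,dy=+3->C; (4,6):dx=-4,dy=+5->D
  (4,7):dx=-1,dy=-3->C; (4,8):dx=+3,dy=+1->C; (5,6):dx=-8,dy=+2->D; (5,7):dx=-5,dy=-6->C
  (5,8):dx=-1,dy=-2->C; (6,7):dx=+3,dy=-8->D; (6,8):dx=+7,dy=-4->D; (7,8):dx=+4,dy=+4->C
Step 2: C = 19, D = 9, total pairs = 28.
Step 3: tau = (C - D)/(n(n-1)/2) = (19 - 9)/28 = 0.357143.
Step 4: Exact two-sided p-value (enumerate n! = 40320 permutations of y under H0): p = 0.275099.
Step 5: alpha = 0.1. fail to reject H0.

tau_b = 0.3571 (C=19, D=9), p = 0.275099, fail to reject H0.


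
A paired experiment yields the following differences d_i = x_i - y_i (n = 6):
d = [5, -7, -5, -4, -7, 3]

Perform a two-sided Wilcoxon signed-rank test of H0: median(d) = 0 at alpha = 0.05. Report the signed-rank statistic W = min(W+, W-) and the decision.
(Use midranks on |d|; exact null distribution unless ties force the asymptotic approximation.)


Step 1: Drop any zero differences (none here) and take |d_i|.
|d| = [5, 7, 5, 4, 7, 3]
Step 2: Midrank |d_i| (ties get averaged ranks).
ranks: |5|->3.5, |7|->5.5, |5|->3.5, |4|->2, |7|->5.5, |3|->1
Step 3: Attach original signs; sum ranks with positive sign and with negative sign.
W+ = 3.5 + 1 = 4.5
W- = 5.5 + 3.5 + 2 + 5.5 = 16.5
(Check: W+ + W- = 21 should equal n(n+1)/2 = 21.)
Step 4: Test statistic W = min(W+, W-) = 4.5.
Step 5: Ties in |d|, so use the tie-corrected normal approximation.
        E[W] = n(n+1)/4 = 6*7/4 = 10.5.
        Tie groups: |d|=5 (t=2), |d|=7 (t=2); sum(t^3 - t) = 12.
        Var[W] = n(n+1)(2n+1)/24 - sum(t^3-t)/48 = 546/24 - 12/48 = 22.5.
        z = (W - E[W]) / sqrt(Var[W]) = (4.5 - 10.5) / 4.7434 = -1.2649.
        Two-sided p = 2*Phi(z) = 0.205903.
Step 6: alpha = 0.05. fail to reject H0.

W+ = 4.5, W- = 16.5, W = min = 4.5, p = 0.205903, fail to reject H0.


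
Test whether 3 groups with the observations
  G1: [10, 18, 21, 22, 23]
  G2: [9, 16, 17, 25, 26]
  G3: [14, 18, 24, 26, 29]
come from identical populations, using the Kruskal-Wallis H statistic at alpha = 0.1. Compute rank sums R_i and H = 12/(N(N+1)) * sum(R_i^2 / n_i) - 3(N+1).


Step 1: Combine all N = 15 observations and assign midranks.
sorted (value, group, rank): (9,G2,1), (10,G1,2), (14,G3,3), (16,G2,4), (17,G2,5), (18,G1,6.5), (18,G3,6.5), (21,G1,8), (22,G1,9), (23,G1,10), (24,G3,11), (25,G2,12), (26,G2,13.5), (26,G3,13.5), (29,G3,15)
Step 2: Sum ranks within each group.
R_1 = 35.5 (n_1 = 5)
R_2 = 35.5 (n_2 = 5)
R_3 = 49 (n_3 = 5)
Step 3: H = 12/(N(N+1)) * sum(R_i^2/n_i) - 3(N+1)
     = 12/(15*16) * (35.5^2/5 + 35.5^2/5 + 49^2/5) - 3*16
     = 0.050000 * 984.3 - 48
     = 1.215000.
Step 4: Ties present; correction factor C = 1 - 12/(15^3 - 15) = 0.996429. Corrected H = 1.215000 / 0.996429 = 1.219355.
Step 5: Under H0, H ~ chi^2(2); p-value = 0.543526.
Step 6: alpha = 0.1. fail to reject H0.

H = 1.2194, df = 2, p = 0.543526, fail to reject H0.


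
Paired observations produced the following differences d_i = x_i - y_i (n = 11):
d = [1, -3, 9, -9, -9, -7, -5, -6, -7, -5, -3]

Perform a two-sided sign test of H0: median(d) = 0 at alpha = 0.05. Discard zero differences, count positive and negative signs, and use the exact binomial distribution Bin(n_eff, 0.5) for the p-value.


Step 1: Discard zero differences. Original n = 11; n_eff = number of nonzero differences = 11.
Nonzero differences (with sign): +1, -3, +9, -9, -9, -7, -5, -6, -7, -5, -3
Step 2: Count signs: positive = 2, negative = 9.
Step 3: Under H0: P(positive) = 0.5, so the number of positives S ~ Bin(11, 0.5).
Step 4: Two-sided exact p-value = sum of Bin(11,0.5) probabilities at or below the observed probability = 0.065430.
Step 5: alpha = 0.05. fail to reject H0.

n_eff = 11, pos = 2, neg = 9, p = 0.065430, fail to reject H0.


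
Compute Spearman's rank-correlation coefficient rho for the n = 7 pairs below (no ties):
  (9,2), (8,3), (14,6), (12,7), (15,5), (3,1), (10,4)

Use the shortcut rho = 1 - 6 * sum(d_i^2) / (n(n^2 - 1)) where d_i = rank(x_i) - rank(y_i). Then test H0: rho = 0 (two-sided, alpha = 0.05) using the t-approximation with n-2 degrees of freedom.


Step 1: Rank x and y separately (midranks; no ties here).
rank(x): 9->3, 8->2, 14->6, 12->5, 15->7, 3->1, 10->4
rank(y): 2->2, 3->3, 6->6, 7->7, 5->5, 1->1, 4->4
Step 2: d_i = R_x(i) - R_y(i); compute d_i^2.
  (3-2)^2=1, (2-3)^2=1, (6-6)^2=0, (5-7)^2=4, (7-5)^2=4, (1-1)^2=0, (4-4)^2=0
sum(d^2) = 10.
Step 3: rho = 1 - 6*10 / (7*(7^2 - 1)) = 1 - 60/336 = 0.821429.
Step 4: Under H0, t = rho * sqrt((n-2)/(1-rho^2)) = 3.2206 ~ t(5).
Step 5: Two-sided p-value from the t-distribution with 5 df = 0.023449.
Step 6: alpha = 0.05. reject H0.

rho = 0.8214, p = 0.023449, reject H0 at alpha = 0.05.


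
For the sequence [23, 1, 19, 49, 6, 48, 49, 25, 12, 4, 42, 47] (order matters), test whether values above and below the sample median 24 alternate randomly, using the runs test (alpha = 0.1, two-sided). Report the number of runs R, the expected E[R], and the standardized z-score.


Step 1: Compute median = 24; label A = above, B = below.
Labels in order: BBBABAAABBAA  (n_A = 6, n_B = 6)
Step 2: Count runs R = 6.
Step 3: Under H0 (random ordering), E[R] = 2*n_A*n_B/(n_A+n_B) + 1 = 2*6*6/12 + 1 = 7.0000.
        Var[R] = 2*n_A*n_B*(2*n_A*n_B - n_A - n_B) / ((n_A+n_B)^2 * (n_A+n_B-1)) = 4320/1584 = 2.7273.
        SD[R] = 1.6514.
Step 4: Continuity-corrected z = (R + 0.5 - E[R]) / SD[R] = (6 + 0.5 - 7.0000) / 1.6514 = -0.3028.
Step 5: Two-sided p-value via normal approximation = 2*(1 - Phi(|z|)) = 0.762069.
Step 6: alpha = 0.1. fail to reject H0.

R = 6, z = -0.3028, p = 0.762069, fail to reject H0.


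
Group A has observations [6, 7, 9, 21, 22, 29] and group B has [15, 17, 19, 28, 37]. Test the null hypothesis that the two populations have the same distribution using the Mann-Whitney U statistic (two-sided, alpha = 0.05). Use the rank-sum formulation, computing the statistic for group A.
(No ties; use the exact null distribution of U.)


Step 1: Combine and sort all 11 observations; assign midranks.
sorted (value, group): (6,X), (7,X), (9,X), (15,Y), (17,Y), (19,Y), (21,X), (22,X), (28,Y), (29,X), (37,Y)
ranks: 6->1, 7->2, 9->3, 15->4, 17->5, 19->6, 21->7, 22->8, 28->9, 29->10, 37->11
Step 2: Rank sum for X: R1 = 1 + 2 + 3 + 7 + 8 + 10 = 31.
Step 3: U_X = R1 - n1(n1+1)/2 = 31 - 6*7/2 = 31 - 21 = 10.
       U_Y = n1*n2 - U_X = 30 - 10 = 20.
Step 4: No ties, so the exact null distribution of U (based on enumerating the C(11,6) = 462 equally likely rank assignments) gives the two-sided p-value.
Step 5: p-value = 0.428571; compare to alpha = 0.05. fail to reject H0.

U_X = 10, p = 0.428571, fail to reject H0 at alpha = 0.05.


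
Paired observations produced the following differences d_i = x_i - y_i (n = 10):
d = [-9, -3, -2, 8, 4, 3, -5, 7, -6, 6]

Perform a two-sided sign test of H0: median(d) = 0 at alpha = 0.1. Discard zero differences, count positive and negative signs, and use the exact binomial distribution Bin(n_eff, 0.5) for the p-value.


Step 1: Discard zero differences. Original n = 10; n_eff = number of nonzero differences = 10.
Nonzero differences (with sign): -9, -3, -2, +8, +4, +3, -5, +7, -6, +6
Step 2: Count signs: positive = 5, negative = 5.
Step 3: Under H0: P(positive) = 0.5, so the number of positives S ~ Bin(10, 0.5).
Step 4: Two-sided exact p-value = sum of Bin(10,0.5) probabilities at or below the observed probability = 1.000000.
Step 5: alpha = 0.1. fail to reject H0.

n_eff = 10, pos = 5, neg = 5, p = 1.000000, fail to reject H0.


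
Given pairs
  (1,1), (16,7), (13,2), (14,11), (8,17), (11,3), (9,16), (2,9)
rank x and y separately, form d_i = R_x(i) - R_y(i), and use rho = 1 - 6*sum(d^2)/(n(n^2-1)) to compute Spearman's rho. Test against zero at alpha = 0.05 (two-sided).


Step 1: Rank x and y separately (midranks; no ties here).
rank(x): 1->1, 16->8, 13->6, 14->7, 8->3, 11->5, 9->4, 2->2
rank(y): 1->1, 7->4, 2->2, 11->6, 17->8, 3->3, 16->7, 9->5
Step 2: d_i = R_x(i) - R_y(i); compute d_i^2.
  (1-1)^2=0, (8-4)^2=16, (6-2)^2=16, (7-6)^2=1, (3-8)^2=25, (5-3)^2=4, (4-7)^2=9, (2-5)^2=9
sum(d^2) = 80.
Step 3: rho = 1 - 6*80 / (8*(8^2 - 1)) = 1 - 480/504 = 0.047619.
Step 4: Under H0, t = rho * sqrt((n-2)/(1-rho^2)) = 0.1168 ~ t(6).
Step 5: Two-sided p-value from the t-distribution with 6 df = 0.910849.
Step 6: alpha = 0.05. fail to reject H0.

rho = 0.0476, p = 0.910849, fail to reject H0 at alpha = 0.05.


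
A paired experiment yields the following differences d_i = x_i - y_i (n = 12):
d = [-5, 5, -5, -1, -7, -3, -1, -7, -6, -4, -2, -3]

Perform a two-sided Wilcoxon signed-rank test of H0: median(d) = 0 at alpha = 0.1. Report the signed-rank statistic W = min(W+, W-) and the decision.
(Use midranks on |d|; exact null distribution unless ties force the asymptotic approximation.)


Step 1: Drop any zero differences (none here) and take |d_i|.
|d| = [5, 5, 5, 1, 7, 3, 1, 7, 6, 4, 2, 3]
Step 2: Midrank |d_i| (ties get averaged ranks).
ranks: |5|->8, |5|->8, |5|->8, |1|->1.5, |7|->11.5, |3|->4.5, |1|->1.5, |7|->11.5, |6|->10, |4|->6, |2|->3, |3|->4.5
Step 3: Attach original signs; sum ranks with positive sign and with negative sign.
W+ = 8 = 8
W- = 8 + 8 + 1.5 + 11.5 + 4.5 + 1.5 + 11.5 + 10 + 6 + 3 + 4.5 = 70
(Check: W+ + W- = 78 should equal n(n+1)/2 = 78.)
Step 4: Test statistic W = min(W+, W-) = 8.
Step 5: Ties in |d|, so use the tie-corrected normal approximation.
        E[W] = n(n+1)/4 = 12*13/4 = 39.
        Tie groups: |d|=1 (t=2), |d|=3 (t=2), |d|=5 (t=3), |d|=7 (t=2); sum(t^3 - t) = 42.
        Var[W] = n(n+1)(2n+1)/24 - sum(t^3-t)/48 = 3900/24 - 42/48 = 161.625.
        z = (W - E[W]) / sqrt(Var[W]) = (8 - 39) / 12.7132 = -2.4384.
        Two-sided p = 2*Phi(z) = 0.014752.
Step 6: alpha = 0.1. reject H0.

W+ = 8, W- = 70, W = min = 8, p = 0.014752, reject H0.


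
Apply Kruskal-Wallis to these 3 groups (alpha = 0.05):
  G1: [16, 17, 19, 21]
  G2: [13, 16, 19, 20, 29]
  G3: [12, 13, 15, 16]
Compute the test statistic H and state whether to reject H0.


Step 1: Combine all N = 13 observations and assign midranks.
sorted (value, group, rank): (12,G3,1), (13,G2,2.5), (13,G3,2.5), (15,G3,4), (16,G1,6), (16,G2,6), (16,G3,6), (17,G1,8), (19,G1,9.5), (19,G2,9.5), (20,G2,11), (21,G1,12), (29,G2,13)
Step 2: Sum ranks within each group.
R_1 = 35.5 (n_1 = 4)
R_2 = 42 (n_2 = 5)
R_3 = 13.5 (n_3 = 4)
Step 3: H = 12/(N(N+1)) * sum(R_i^2/n_i) - 3(N+1)
     = 12/(13*14) * (35.5^2/4 + 42^2/5 + 13.5^2/4) - 3*14
     = 0.065934 * 713.425 - 42
     = 5.039011.
Step 4: Ties present; correction factor C = 1 - 36/(13^3 - 13) = 0.983516. Corrected H = 5.039011 / 0.983516 = 5.123464.
Step 5: Under H0, H ~ chi^2(2); p-value = 0.077171.
Step 6: alpha = 0.05. fail to reject H0.

H = 5.1235, df = 2, p = 0.077171, fail to reject H0.


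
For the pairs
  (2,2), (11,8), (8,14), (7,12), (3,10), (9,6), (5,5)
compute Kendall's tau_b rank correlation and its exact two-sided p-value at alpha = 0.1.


Step 1: Enumerate the 21 unordered pairs (i,j) with i<j and classify each by sign(x_j-x_i) * sign(y_j-y_i).
  (1,2):dx=+9,dy=+6->C; (1,3):dx=+6,dy=+12->C; (1,4):dx=+5,dy=+10->C; (1,5):dx=+1,dy=+8->C
  (1,6):dx=+7,dy=+4->C; (1,7):dx=+3,dy=+3->C; (2,3):dx=-3,dy=+6->D; (2,4):dx=-4,dy=+4->D
  (2,5):dx=-8,dy=+2->D; (2,6):dx=-2,dy=-2->C; (2,7):dx=-6,dy=-3->C; (3,4):dx=-1,dy=-2->C
  (3,5):dx=-5,dy=-4->C; (3,6):dx=+1,dy=-8->D; (3,7):dx=-3,dy=-9->C; (4,5):dx=-4,dy=-2->C
  (4,6):dx=+2,dy=-6->D; (4,7):dx=-2,dy=-7->C; (5,6):dx=+6,dy=-4->D; (5,7):dx=+2,dy=-5->D
  (6,7):dx=-4,dy=-1->C
Step 2: C = 14, D = 7, total pairs = 21.
Step 3: tau = (C - D)/(n(n-1)/2) = (14 - 7)/21 = 0.333333.
Step 4: Exact two-sided p-value (enumerate n! = 5040 permutations of y under H0): p = 0.381349.
Step 5: alpha = 0.1. fail to reject H0.

tau_b = 0.3333 (C=14, D=7), p = 0.381349, fail to reject H0.


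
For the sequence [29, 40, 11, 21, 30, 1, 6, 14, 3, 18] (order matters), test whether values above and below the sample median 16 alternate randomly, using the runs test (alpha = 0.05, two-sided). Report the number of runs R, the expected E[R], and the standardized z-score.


Step 1: Compute median = 16; label A = above, B = below.
Labels in order: AABAABBBBA  (n_A = 5, n_B = 5)
Step 2: Count runs R = 5.
Step 3: Under H0 (random ordering), E[R] = 2*n_A*n_B/(n_A+n_B) + 1 = 2*5*5/10 + 1 = 6.0000.
        Var[R] = 2*n_A*n_B*(2*n_A*n_B - n_A - n_B) / ((n_A+n_B)^2 * (n_A+n_B-1)) = 2000/900 = 2.2222.
        SD[R] = 1.4907.
Step 4: Continuity-corrected z = (R + 0.5 - E[R]) / SD[R] = (5 + 0.5 - 6.0000) / 1.4907 = -0.3354.
Step 5: Two-sided p-value via normal approximation = 2*(1 - Phi(|z|)) = 0.737316.
Step 6: alpha = 0.05. fail to reject H0.

R = 5, z = -0.3354, p = 0.737316, fail to reject H0.


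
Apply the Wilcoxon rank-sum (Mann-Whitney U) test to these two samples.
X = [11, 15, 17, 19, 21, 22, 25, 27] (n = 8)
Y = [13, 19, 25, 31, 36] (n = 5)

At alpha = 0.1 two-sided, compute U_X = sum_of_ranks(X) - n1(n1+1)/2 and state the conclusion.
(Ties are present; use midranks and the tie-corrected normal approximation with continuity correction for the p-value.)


Step 1: Combine and sort all 13 observations; assign midranks.
sorted (value, group): (11,X), (13,Y), (15,X), (17,X), (19,X), (19,Y), (21,X), (22,X), (25,X), (25,Y), (27,X), (31,Y), (36,Y)
ranks: 11->1, 13->2, 15->3, 17->4, 19->5.5, 19->5.5, 21->7, 22->8, 25->9.5, 25->9.5, 27->11, 31->12, 36->13
Step 2: Rank sum for X: R1 = 1 + 3 + 4 + 5.5 + 7 + 8 + 9.5 + 11 = 49.
Step 3: U_X = R1 - n1(n1+1)/2 = 49 - 8*9/2 = 49 - 36 = 13.
       U_Y = n1*n2 - U_X = 40 - 13 = 27.
Step 4: Ties are present, so use the tie-corrected normal approximation (with continuity correction) for the p-value.
Step 5: p-value = 0.340019; compare to alpha = 0.1. fail to reject H0.

U_X = 13, p = 0.340019, fail to reject H0 at alpha = 0.1.


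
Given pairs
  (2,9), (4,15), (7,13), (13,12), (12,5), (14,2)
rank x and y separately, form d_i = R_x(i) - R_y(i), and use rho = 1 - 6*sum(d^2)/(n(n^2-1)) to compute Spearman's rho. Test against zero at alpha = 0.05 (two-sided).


Step 1: Rank x and y separately (midranks; no ties here).
rank(x): 2->1, 4->2, 7->3, 13->5, 12->4, 14->6
rank(y): 9->3, 15->6, 13->5, 12->4, 5->2, 2->1
Step 2: d_i = R_x(i) - R_y(i); compute d_i^2.
  (1-3)^2=4, (2-6)^2=16, (3-5)^2=4, (5-4)^2=1, (4-2)^2=4, (6-1)^2=25
sum(d^2) = 54.
Step 3: rho = 1 - 6*54 / (6*(6^2 - 1)) = 1 - 324/210 = -0.542857.
Step 4: Under H0, t = rho * sqrt((n-2)/(1-rho^2)) = -1.2928 ~ t(4).
Step 5: Two-sided p-value from the t-distribution with 4 df = 0.265703.
Step 6: alpha = 0.05. fail to reject H0.

rho = -0.5429, p = 0.265703, fail to reject H0 at alpha = 0.05.


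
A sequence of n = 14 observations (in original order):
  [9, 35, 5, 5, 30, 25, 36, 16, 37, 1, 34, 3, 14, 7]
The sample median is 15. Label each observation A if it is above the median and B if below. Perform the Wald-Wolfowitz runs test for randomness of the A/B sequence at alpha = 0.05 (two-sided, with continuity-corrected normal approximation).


Step 1: Compute median = 15; label A = above, B = below.
Labels in order: BABBAAAAABABBB  (n_A = 7, n_B = 7)
Step 2: Count runs R = 7.
Step 3: Under H0 (random ordering), E[R] = 2*n_A*n_B/(n_A+n_B) + 1 = 2*7*7/14 + 1 = 8.0000.
        Var[R] = 2*n_A*n_B*(2*n_A*n_B - n_A - n_B) / ((n_A+n_B)^2 * (n_A+n_B-1)) = 8232/2548 = 3.2308.
        SD[R] = 1.7974.
Step 4: Continuity-corrected z = (R + 0.5 - E[R]) / SD[R] = (7 + 0.5 - 8.0000) / 1.7974 = -0.2782.
Step 5: Two-sided p-value via normal approximation = 2*(1 - Phi(|z|)) = 0.780879.
Step 6: alpha = 0.05. fail to reject H0.

R = 7, z = -0.2782, p = 0.780879, fail to reject H0.


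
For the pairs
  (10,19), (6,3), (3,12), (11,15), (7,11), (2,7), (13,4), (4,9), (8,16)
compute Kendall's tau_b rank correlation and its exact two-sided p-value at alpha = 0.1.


Step 1: Enumerate the 36 unordered pairs (i,j) with i<j and classify each by sign(x_j-x_i) * sign(y_j-y_i).
  (1,2):dx=-4,dy=-16->C; (1,3):dx=-7,dy=-7->C; (1,4):dx=+1,dy=-4->D; (1,5):dx=-3,dy=-8->C
  (1,6):dx=-8,dy=-12->C; (1,7):dx=+3,dy=-15->D; (1,8):dx=-6,dy=-10->C; (1,9):dx=-2,dy=-3->C
  (2,3):dx=-3,dy=+9->D; (2,4):dx=+5,dy=+12->C; (2,5):dx=+1,dy=+8->C; (2,6):dx=-4,dy=+4->D
  (2,7):dx=+7,dy=+1->C; (2,8):dx=-2,dy=+6->D; (2,9):dx=+2,dy=+13->C; (3,4):dx=+8,dy=+3->C
  (3,5):dx=+4,dy=-1->D; (3,6):dx=-1,dy=-5->C; (3,7):dx=+10,dy=-8->D; (3,8):dx=+1,dy=-3->D
  (3,9):dx=+5,dy=+4->C; (4,5):dx=-4,dy=-4->C; (4,6):dx=-9,dy=-8->C; (4,7):dx=+2,dy=-11->D
  (4,8):dx=-7,dy=-6->C; (4,9):dx=-3,dy=+1->D; (5,6):dx=-5,dy=-4->C; (5,7):dx=+6,dy=-7->D
  (5,8):dx=-3,dy=-2->C; (5,9):dx=+1,dy=+5->C; (6,7):dx=+11,dy=-3->D; (6,8):dx=+2,dy=+2->C
  (6,9):dx=+6,dy=+9->C; (7,8):dx=-9,dy=+5->D; (7,9):dx=-5,dy=+12->D; (8,9):dx=+4,dy=+7->C
Step 2: C = 22, D = 14, total pairs = 36.
Step 3: tau = (C - D)/(n(n-1)/2) = (22 - 14)/36 = 0.222222.
Step 4: Exact two-sided p-value (enumerate n! = 362880 permutations of y under H0): p = 0.476709.
Step 5: alpha = 0.1. fail to reject H0.

tau_b = 0.2222 (C=22, D=14), p = 0.476709, fail to reject H0.


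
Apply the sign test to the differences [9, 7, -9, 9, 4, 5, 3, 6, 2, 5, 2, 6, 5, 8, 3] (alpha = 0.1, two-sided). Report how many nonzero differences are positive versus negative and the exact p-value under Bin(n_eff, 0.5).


Step 1: Discard zero differences. Original n = 15; n_eff = number of nonzero differences = 15.
Nonzero differences (with sign): +9, +7, -9, +9, +4, +5, +3, +6, +2, +5, +2, +6, +5, +8, +3
Step 2: Count signs: positive = 14, negative = 1.
Step 3: Under H0: P(positive) = 0.5, so the number of positives S ~ Bin(15, 0.5).
Step 4: Two-sided exact p-value = sum of Bin(15,0.5) probabilities at or below the observed probability = 0.000977.
Step 5: alpha = 0.1. reject H0.

n_eff = 15, pos = 14, neg = 1, p = 0.000977, reject H0.


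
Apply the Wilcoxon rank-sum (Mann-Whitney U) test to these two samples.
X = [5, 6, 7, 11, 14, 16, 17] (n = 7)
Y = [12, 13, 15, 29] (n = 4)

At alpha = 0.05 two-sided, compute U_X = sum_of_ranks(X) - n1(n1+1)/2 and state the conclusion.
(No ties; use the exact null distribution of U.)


Step 1: Combine and sort all 11 observations; assign midranks.
sorted (value, group): (5,X), (6,X), (7,X), (11,X), (12,Y), (13,Y), (14,X), (15,Y), (16,X), (17,X), (29,Y)
ranks: 5->1, 6->2, 7->3, 11->4, 12->5, 13->6, 14->7, 15->8, 16->9, 17->10, 29->11
Step 2: Rank sum for X: R1 = 1 + 2 + 3 + 4 + 7 + 9 + 10 = 36.
Step 3: U_X = R1 - n1(n1+1)/2 = 36 - 7*8/2 = 36 - 28 = 8.
       U_Y = n1*n2 - U_X = 28 - 8 = 20.
Step 4: No ties, so the exact null distribution of U (based on enumerating the C(11,7) = 330 equally likely rank assignments) gives the two-sided p-value.
Step 5: p-value = 0.315152; compare to alpha = 0.05. fail to reject H0.

U_X = 8, p = 0.315152, fail to reject H0 at alpha = 0.05.
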